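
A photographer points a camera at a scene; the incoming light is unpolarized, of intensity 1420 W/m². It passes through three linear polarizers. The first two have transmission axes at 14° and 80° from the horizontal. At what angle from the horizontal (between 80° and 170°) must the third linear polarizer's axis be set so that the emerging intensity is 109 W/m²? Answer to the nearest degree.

Unpolarized light through the first polarizer → I₁ = ½ I₀, now polarized at 14°.
I₂ = I₁ cos²(80° − 14°) = 0.5 I₀ · cos²(66°) = 0.08272 I₀.
Target fraction: 109 / 1420 W/m² = 0.07676 of I₀.
Need I₃/I₀ = 0.07676, so cos²(θ − 80°) = 0.07676 / 0.08272 = 0.928.
θ − 80° = arccos(√0.928) = 15.6°, giving θ ≈ 80 + 15.6 = 95.6°.

θ ≈ 96°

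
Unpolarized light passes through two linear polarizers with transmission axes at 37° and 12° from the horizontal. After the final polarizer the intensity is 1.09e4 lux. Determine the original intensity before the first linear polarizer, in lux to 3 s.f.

I₀ ≈ 2.65e4 lux

Unpolarized light through the first polarizer → I₁ = ½ I₀, now polarized at 37°.
I₂ = I₁ cos²(12° − 37°) = 0.5 I₀ · cos²(25°) = 0.4107 I₀.
So 1.09e4 lux = 0.4107 I₀, giving I₀ = 1.09e4/0.4107 = 2.654e+04 lux.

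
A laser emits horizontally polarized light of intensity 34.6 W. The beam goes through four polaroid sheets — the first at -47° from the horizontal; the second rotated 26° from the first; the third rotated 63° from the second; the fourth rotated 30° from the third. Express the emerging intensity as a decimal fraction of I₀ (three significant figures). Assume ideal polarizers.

I/I₀ ≈ 0.0581

I₁ = 34.6 W · cos²(47°) = 16.09 W.
I₂ = I₁ · cos²(26°) = 16.09 · 0.8078 = 13 W.
I₃ = I₂ · cos²(63°) = 13 · 0.2061 = 2.68 W.
I₄ = I₃ · cos²(30°) = 2.68 · 0.75 = 2.01 W.
Transmitted fraction = 0.05808.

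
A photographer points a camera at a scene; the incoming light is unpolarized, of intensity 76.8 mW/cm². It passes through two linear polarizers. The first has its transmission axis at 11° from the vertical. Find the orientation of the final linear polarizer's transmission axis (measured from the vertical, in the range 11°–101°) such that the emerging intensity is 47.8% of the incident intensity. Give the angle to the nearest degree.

θ ≈ 23°

Unpolarized light through the first polarizer → I₁ = ½ I₀, now polarized at 11°.
Need I₂/I₀ = 0.478, so cos²(θ − 11°) = 0.478 / 0.5 = 0.956.
θ − 11° = arccos(√0.956) = 12.1°, giving θ ≈ 11 + 12.1 = 23.1°.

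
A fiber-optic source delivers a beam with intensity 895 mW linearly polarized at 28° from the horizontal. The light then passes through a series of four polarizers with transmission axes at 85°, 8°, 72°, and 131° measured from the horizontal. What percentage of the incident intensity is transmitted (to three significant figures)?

By Malus's law, I₁ = 895 mW · cos²(57°) = 265.5 mW.
I₂ = I₁ · cos²(77°) = 265.5 · 0.0506 = 13.43 mW.
I₃ = I₂ · cos²(64°) = 13.43 · 0.1922 = 2.582 mW.
I₄ = I₃ · cos²(59°) = 2.582 · 0.2653 = 0.6848 mW.
That is 0.07652% of the incident intensity.

≈ 0.0765%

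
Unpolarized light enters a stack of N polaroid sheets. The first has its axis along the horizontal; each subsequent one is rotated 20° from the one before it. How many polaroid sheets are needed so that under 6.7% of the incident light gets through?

First polarizer halves the unpolarized light: factor 1/2.
Each further stage multiplies by cos²(20°) = 0.883.
After N polarizers: T = 0.5·0.883^(N−1). Require T < 0.067 ⇒ N−1 > ln(0.067/0.5)/ln(0.883) = 16.16, so N−1 ≥ 17 and N = 18.
Check: N=18 gives T = 0.06032 < 0.067; N=17 gives T = 0.06832.

N = 18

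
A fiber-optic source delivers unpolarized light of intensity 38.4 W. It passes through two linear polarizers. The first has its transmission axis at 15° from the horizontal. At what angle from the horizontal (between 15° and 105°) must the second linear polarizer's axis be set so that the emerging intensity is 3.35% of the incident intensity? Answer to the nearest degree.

θ ≈ 90°

Unpolarized light through the first polarizer → I₁ = ½ I₀, now polarized at 15°.
Need I₂/I₀ = 0.0335, so cos²(θ − 15°) = 0.0335 / 0.5 = 0.067.
θ − 15° = arccos(√0.067) = 75.0°, giving θ ≈ 15 + 75.0 = 90.0°.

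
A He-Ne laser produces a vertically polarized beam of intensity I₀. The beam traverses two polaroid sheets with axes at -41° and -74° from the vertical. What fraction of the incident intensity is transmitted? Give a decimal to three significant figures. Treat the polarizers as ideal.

≈ 0.401 I₀

I₁ = I₀ cos²(-41° − 0°) = I₀ cos²(41°) = 0.5696 I₀.
I₂ = I₁ cos²(-74° + 41°) = 0.5696 I₀ · cos²(33°) = 0.4006 I₀.
Transmitted fraction = 0.4006.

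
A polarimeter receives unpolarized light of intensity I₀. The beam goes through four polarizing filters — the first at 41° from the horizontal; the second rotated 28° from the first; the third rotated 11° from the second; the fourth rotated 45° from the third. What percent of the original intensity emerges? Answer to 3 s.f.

Unpolarized light through the first polarizer → I₁ = ½ I₀, now polarized at 41°.
I₂ = I₁ cos²(28°) = 0.5 · 0.7796 I₀ = 0.3898 I₀.
I₃ = I₂ cos²(11°) = 0.3898 · 0.9636 I₀ = 0.3756 I₀.
I₄ = I₃ cos²(45°) = 0.3756 · 0.5 I₀ = 0.1878 I₀.
That is 18.78% of the incident intensity.

≈ 18.8%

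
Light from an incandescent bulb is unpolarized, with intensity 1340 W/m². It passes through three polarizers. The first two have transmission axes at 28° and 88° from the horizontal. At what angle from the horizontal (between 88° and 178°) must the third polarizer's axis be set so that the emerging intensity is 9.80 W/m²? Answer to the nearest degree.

θ ≈ 164°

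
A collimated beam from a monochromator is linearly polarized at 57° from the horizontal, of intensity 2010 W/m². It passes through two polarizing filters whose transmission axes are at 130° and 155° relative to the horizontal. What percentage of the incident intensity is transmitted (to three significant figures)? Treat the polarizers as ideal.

≈ 7.02%

I₁ = 2010 W/m² · cos²(73°) = 171.8 W/m².
I₂ = I₁ · cos²(25°) = 171.8 · 0.8214 = 141.1 W/m².
That is 7.021% of the incident intensity.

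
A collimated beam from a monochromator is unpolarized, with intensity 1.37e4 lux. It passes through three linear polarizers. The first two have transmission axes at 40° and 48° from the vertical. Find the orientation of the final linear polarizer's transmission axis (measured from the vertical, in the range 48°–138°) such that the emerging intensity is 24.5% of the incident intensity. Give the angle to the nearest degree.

θ ≈ 93°

Unpolarized light through the first polarizer → I₁ = ½ I₀, now polarized at 40°.
I₂ = I₁ cos²(48° − 40°) = 0.5 I₀ · cos²(8°) = 0.4903 I₀.
Need I₃/I₀ = 0.245, so cos²(θ − 48°) = 0.245 / 0.4903 = 0.4997.
θ − 48° = arccos(√0.4997) = 45.0°, giving θ ≈ 48 + 45.0 = 93.0°.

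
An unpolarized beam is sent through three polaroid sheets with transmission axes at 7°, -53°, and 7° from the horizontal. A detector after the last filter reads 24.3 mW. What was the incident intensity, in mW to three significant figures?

Unpolarized light through the first polarizer → I₁ = ½ I₀, now polarized at 7°.
I₂ = I₁ cos²(-53° − 7°) = 0.5 I₀ · cos²(60°) = 0.125 I₀.
I₃ = I₂ cos²(7° + 53°) = 0.125 I₀ · cos²(60°) = 0.03125 I₀.
So 24.3 mW = 0.03125 I₀, giving I₀ = 24.3/0.03125 = 777.6 mW.

I₀ ≈ 778 mW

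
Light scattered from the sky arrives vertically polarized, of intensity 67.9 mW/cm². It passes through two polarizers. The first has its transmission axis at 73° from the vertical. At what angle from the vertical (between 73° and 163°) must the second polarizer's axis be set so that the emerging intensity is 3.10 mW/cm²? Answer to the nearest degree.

I₁ = I₀ cos²(73° − 0°) = I₀ cos²(73°) = 0.08548 I₀.
Target fraction: 3.10 / 67.9 mW/cm² = 0.04566 of I₀.
Need I₂/I₀ = 0.04566, so cos²(θ − 73°) = 0.04566 / 0.08548 = 0.5341.
θ − 73° = arccos(√0.5341) = 43.0°, giving θ ≈ 73 + 43.0 = 116.0°.

θ ≈ 116°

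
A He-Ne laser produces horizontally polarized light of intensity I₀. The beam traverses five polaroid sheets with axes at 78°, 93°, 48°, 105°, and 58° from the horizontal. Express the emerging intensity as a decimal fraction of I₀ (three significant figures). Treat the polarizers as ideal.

By Malus's law, I₁ = I₀ cos²(78° − 0°) = I₀ cos²(78°) = 0.04323 I₀.
I₂ = I₁ cos²(93° − 78°) = 0.04323 I₀ · cos²(15°) = 0.04033 I₀.
I₃ = I₂ cos²(48° − 93°) = 0.04033 I₀ · cos²(45°) = 0.02017 I₀.
I₄ = I₃ cos²(105° − 48°) = 0.02017 I₀ · cos²(57°) = 0.005982 I₀.
I₅ = I₄ cos²(58° − 105°) = 0.005982 I₀ · cos²(47°) = 0.002782 I₀.
Transmitted fraction = 0.002782.

≈ 0.00278 I₀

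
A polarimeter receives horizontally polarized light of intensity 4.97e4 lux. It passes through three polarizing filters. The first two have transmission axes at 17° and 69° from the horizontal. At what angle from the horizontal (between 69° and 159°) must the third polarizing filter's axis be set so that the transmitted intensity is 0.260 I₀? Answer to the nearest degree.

I₁ = I₀ cos²(17° − 0°) = I₀ cos²(17°) = 0.9145 I₀.
I₂ = I₁ cos²(69° − 17°) = 0.9145 I₀ · cos²(52°) = 0.3466 I₀.
Need I₃/I₀ = 0.26, so cos²(θ − 69°) = 0.26 / 0.3466 = 0.7501.
θ − 69° = arccos(√0.7501) = 30.0°, giving θ ≈ 69 + 30.0 = 99.0°.

θ ≈ 99°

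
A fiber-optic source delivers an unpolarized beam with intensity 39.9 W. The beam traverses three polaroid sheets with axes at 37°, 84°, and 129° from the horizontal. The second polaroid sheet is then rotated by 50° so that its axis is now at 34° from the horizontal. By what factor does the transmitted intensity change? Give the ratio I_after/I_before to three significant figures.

I_new/I_old ≈ 0.0326

Before rotation:
Unpolarized light through the first polarizer → I₁ = ½ I₀, now polarized at 37°.
I₂ = I₁ cos²(84° − 37°) = 0.5 I₀ · cos²(47°) = 0.2326 I₀.
I₃ = I₂ cos²(129° − 84°) = 0.2326 I₀ · cos²(45°) = 0.1163 I₀.
After rotation:
Unpolarized light through the first polarizer → I₁ = ½ I₀, now polarized at 37°.
I₂ = I₁ cos²(34° − 37°) = 0.5 I₀ · cos²(3°) = 0.4986 I₀.
Angle between axes 2 and 3: 85°. I₃ = 0.4986 I₀ · cos²(85°) = 0.003788 I₀.
Ratio = 0.003788 / 0.1163 = 0.03257.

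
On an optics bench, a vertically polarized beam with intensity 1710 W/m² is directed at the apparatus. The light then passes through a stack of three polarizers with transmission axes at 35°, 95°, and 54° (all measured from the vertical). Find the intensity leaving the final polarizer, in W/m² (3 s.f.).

By Malus's law, I₁ = 1710 W/m² · cos²(35°) = 1147 W/m².
I₂ = I₁ · cos²(60°) = 1147 · 0.25 = 286.9 W/m².
I₃ = I₂ · cos²(41°) = 286.9 · 0.5696 = 163.4 W/m².

I ≈ 163 W/m²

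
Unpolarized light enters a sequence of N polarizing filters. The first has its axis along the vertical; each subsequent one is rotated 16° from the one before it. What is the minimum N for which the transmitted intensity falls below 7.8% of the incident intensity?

First polarizer halves the unpolarized light: factor 1/2.
Each further stage multiplies by cos²(16°) = 0.924.
After N polarizers: T = 0.5·0.924^(N−1). Require T < 0.078 ⇒ N−1 > ln(0.078/0.5)/ln(0.924) = 23.51, so N−1 ≥ 24 and N = 25.
Check: N=25 gives T = 0.07505 < 0.078; N=24 gives T = 0.08122.

N = 25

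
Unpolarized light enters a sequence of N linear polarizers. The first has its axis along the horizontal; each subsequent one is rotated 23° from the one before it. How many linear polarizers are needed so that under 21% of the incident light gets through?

N = 7

First polarizer halves the unpolarized light: factor 1/2.
Each further stage multiplies by cos²(23°) = 0.8473.
After N polarizers: T = 0.5·0.8473^(N−1). Require T < 0.21 ⇒ N−1 > ln(0.21/0.5)/ln(0.8473) = 5.24, so N−1 ≥ 6 and N = 7.
Check: N=7 gives T = 0.185 < 0.21; N=6 gives T = 0.2184.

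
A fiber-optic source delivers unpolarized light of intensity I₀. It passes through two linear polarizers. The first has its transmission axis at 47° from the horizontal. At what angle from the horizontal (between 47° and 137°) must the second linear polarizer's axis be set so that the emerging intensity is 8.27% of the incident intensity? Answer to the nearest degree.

θ ≈ 113°

Unpolarized light through the first polarizer → I₁ = ½ I₀, now polarized at 47°.
Need I₂/I₀ = 0.0827, so cos²(θ − 47°) = 0.0827 / 0.5 = 0.1654.
θ − 47° = arccos(√0.1654) = 66.0°, giving θ ≈ 47 + 66.0 = 113.0°.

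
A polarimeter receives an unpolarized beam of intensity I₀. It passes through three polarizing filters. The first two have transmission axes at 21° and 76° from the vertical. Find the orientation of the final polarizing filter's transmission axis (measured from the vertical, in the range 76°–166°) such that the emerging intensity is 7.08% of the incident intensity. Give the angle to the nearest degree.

θ ≈ 125°

Unpolarized light through the first polarizer → I₁ = ½ I₀, now polarized at 21°.
I₂ = I₁ cos²(76° − 21°) = 0.5 I₀ · cos²(55°) = 0.1645 I₀.
Need I₃/I₀ = 0.0708, so cos²(θ − 76°) = 0.0708 / 0.1645 = 0.4304.
θ − 76° = arccos(√0.4304) = 49.0°, giving θ ≈ 76 + 49.0 = 125.0°.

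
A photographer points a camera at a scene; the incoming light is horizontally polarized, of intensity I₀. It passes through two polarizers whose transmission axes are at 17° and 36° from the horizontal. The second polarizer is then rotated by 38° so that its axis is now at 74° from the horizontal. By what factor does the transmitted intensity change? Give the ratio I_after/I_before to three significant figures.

I_new/I_old ≈ 0.332

Before rotation:
I₁ = I₀ cos²(17° − 0°) = I₀ cos²(17°) = 0.9145 I₀.
I₂ = I₁ cos²(36° − 17°) = 0.9145 I₀ · cos²(19°) = 0.8176 I₀.
After rotation:
I₁ = I₀ cos²(17° − 0°) = I₀ cos²(17°) = 0.9145 I₀.
I₂ = I₁ cos²(74° − 17°) = 0.9145 I₀ · cos²(57°) = 0.2713 I₀.
Ratio = 0.2713 / 0.8176 = 0.3318.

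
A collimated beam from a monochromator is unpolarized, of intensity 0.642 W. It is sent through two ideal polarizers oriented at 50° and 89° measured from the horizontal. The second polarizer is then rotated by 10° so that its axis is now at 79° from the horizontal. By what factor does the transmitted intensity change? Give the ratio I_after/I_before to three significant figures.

I_new/I_old ≈ 1.27

Before rotation:
Unpolarized light through the first polarizer → I₁ = ½ I₀, now polarized at 50°.
I₂ = I₁ cos²(89° − 50°) = 0.5 I₀ · cos²(39°) = 0.302 I₀.
After rotation:
Unpolarized light through the first polarizer → I₁ = ½ I₀, now polarized at 50°.
I₂ = I₁ cos²(79° − 50°) = 0.5 I₀ · cos²(29°) = 0.3825 I₀.
Ratio = 0.3825 / 0.302 = 1.267.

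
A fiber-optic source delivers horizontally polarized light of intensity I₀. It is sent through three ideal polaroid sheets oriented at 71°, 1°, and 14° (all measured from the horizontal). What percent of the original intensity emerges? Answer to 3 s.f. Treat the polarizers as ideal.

≈ 1.18%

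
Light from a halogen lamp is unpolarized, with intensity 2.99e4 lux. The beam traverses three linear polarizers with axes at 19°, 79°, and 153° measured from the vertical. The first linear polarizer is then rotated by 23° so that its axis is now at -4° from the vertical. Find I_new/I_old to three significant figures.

I_new/I_old ≈ 0.0594

Before rotation:
Unpolarized light through the first polarizer → I₁ = ½ I₀, now polarized at 19°.
I₂ = I₁ cos²(79° − 19°) = 0.5 I₀ · cos²(60°) = 0.125 I₀.
I₃ = I₂ cos²(153° − 79°) = 0.125 I₀ · cos²(74°) = 0.009497 I₀.
After rotation:
Unpolarized light through the first polarizer → I₁ = ½ I₀, now polarized at -4°.
I₂ = I₁ cos²(79° + 4°) = 0.5 I₀ · cos²(83°) = 0.007426 I₀.
I₃ = I₂ cos²(153° − 79°) = 0.007426 I₀ · cos²(74°) = 0.0005642 I₀.
Ratio = 0.0005642 / 0.009497 = 0.05941.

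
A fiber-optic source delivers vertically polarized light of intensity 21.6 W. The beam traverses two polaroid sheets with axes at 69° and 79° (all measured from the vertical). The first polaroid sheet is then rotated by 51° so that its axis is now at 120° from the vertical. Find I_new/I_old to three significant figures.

Before rotation:
By Malus's law, I₁ = I₀ cos²(69° − 0°) = I₀ cos²(69°) = 0.1284 I₀.
I₂ = I₁ cos²(79° − 69°) = 0.1284 I₀ · cos²(10°) = 0.1246 I₀.
After rotation:
I₁ = I₀ cos²(120° − 0°) = I₀ cos²(60°) = 0.25 I₀.
I₂ = I₁ cos²(79° − 120°) = 0.25 I₀ · cos²(41°) = 0.1424 I₀.
Ratio = 0.1424 / 0.1246 = 1.143.

I_new/I_old ≈ 1.14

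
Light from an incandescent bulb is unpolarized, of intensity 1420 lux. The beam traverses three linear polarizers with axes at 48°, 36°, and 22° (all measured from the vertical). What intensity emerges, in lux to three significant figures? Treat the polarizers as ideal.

Unpolarized light through the first polarizer → I₁ = 1420 lux/2 = 710 lux, polarized at 48°.
I₂ = I₁ · cos²(12°) = 710 · 0.9568 = 679.3 lux.
I₃ = I₂ · cos²(14°) = 679.3 · 0.9415 = 639.6 lux.

I ≈ 640 lux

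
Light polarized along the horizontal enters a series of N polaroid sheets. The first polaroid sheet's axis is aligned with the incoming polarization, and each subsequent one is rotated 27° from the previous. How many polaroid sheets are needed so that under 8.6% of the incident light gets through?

First polarizer is aligned with the polarization: full transmission.
Each further stage multiplies by cos²(27°) = 0.7939.
After N polarizers: T = 0.7939^(N−1). Require T < 0.086 ⇒ N−1 > ln(0.086)/ln(0.7939) = 10.63, so N−1 ≥ 11 and N = 12.
Check: N=12 gives T = 0.07895 < 0.086; N=11 gives T = 0.09945.

N = 12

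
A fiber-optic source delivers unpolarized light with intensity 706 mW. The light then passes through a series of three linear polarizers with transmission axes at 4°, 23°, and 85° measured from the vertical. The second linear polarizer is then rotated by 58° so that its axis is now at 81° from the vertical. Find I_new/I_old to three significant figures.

Before rotation:
Unpolarized light through the first polarizer → I₁ = ½ I₀, now polarized at 4°.
I₂ = I₁ cos²(23° − 4°) = 0.5 I₀ · cos²(19°) = 0.447 I₀.
I₃ = I₂ cos²(85° − 23°) = 0.447 I₀ · cos²(62°) = 0.09852 I₀.
After rotation:
Unpolarized light through the first polarizer → I₁ = ½ I₀, now polarized at 4°.
I₂ = I₁ cos²(81° − 4°) = 0.5 I₀ · cos²(77°) = 0.0253 I₀.
I₃ = I₂ cos²(85° − 81°) = 0.0253 I₀ · cos²(4°) = 0.02518 I₀.
Ratio = 0.02518 / 0.09852 = 0.2556.

I_new/I_old ≈ 0.256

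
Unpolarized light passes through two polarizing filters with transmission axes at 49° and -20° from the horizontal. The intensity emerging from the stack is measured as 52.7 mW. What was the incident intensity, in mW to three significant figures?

Unpolarized light through the first polarizer → I₁ = ½ I₀, now polarized at 49°.
I₂ = I₁ cos²(-20° − 49°) = 0.5 I₀ · cos²(69°) = 0.06421 I₀.
So 52.7 mW = 0.06421 I₀, giving I₀ = 52.7/0.06421 = 820.7 mW.

I₀ ≈ 821 mW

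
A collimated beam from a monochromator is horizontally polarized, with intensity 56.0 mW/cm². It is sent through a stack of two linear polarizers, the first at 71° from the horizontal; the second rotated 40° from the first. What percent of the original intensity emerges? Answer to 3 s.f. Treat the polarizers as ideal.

I₁ = 56.0 mW/cm² · cos²(71°) = 5.936 mW/cm².
I₂ = I₁ · cos²(40°) = 5.936 · 0.5868 = 3.483 mW/cm².
That is 6.22% of the incident intensity.

≈ 6.22%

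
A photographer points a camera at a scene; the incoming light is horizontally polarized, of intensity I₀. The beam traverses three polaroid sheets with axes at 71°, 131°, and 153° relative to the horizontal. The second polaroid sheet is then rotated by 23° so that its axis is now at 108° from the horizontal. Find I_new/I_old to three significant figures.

I_new/I_old ≈ 1.48

Before rotation:
By Malus's law, I₁ = I₀ cos²(71° − 0°) = I₀ cos²(71°) = 0.106 I₀.
I₂ = I₁ cos²(131° − 71°) = 0.106 I₀ · cos²(60°) = 0.0265 I₀.
I₃ = I₂ cos²(153° − 131°) = 0.0265 I₀ · cos²(22°) = 0.02278 I₀.
After rotation:
I₁ = I₀ cos²(71° − 0°) = I₀ cos²(71°) = 0.106 I₀.
I₂ = I₁ cos²(108° − 71°) = 0.106 I₀ · cos²(37°) = 0.06761 I₀.
I₃ = I₂ cos²(153° − 108°) = 0.06761 I₀ · cos²(45°) = 0.0338 I₀.
Ratio = 0.0338 / 0.02278 = 1.484.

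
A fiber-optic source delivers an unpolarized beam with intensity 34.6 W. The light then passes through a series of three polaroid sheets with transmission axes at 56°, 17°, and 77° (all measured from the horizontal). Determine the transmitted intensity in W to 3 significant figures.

I ≈ 2.61 W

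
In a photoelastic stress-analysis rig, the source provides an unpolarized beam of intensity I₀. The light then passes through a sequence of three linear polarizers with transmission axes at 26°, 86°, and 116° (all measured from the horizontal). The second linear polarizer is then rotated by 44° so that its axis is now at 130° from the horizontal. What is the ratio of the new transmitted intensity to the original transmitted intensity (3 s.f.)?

I_new/I_old ≈ 0.294

Before rotation:
Unpolarized light through the first polarizer → I₁ = ½ I₀, now polarized at 26°.
I₂ = I₁ cos²(86° − 26°) = 0.5 I₀ · cos²(60°) = 0.125 I₀.
I₃ = I₂ cos²(116° − 86°) = 0.125 I₀ · cos²(30°) = 0.09375 I₀.
After rotation:
Unpolarized light through the first polarizer → I₁ = ½ I₀, now polarized at 26°.
Angle between axes 1 and 2: 76°. I₂ = 0.5 I₀ · cos²(76°) = 0.02926 I₀.
I₃ = I₂ cos²(116° − 130°) = 0.02926 I₀ · cos²(14°) = 0.02755 I₀.
Ratio = 0.02755 / 0.09375 = 0.2939.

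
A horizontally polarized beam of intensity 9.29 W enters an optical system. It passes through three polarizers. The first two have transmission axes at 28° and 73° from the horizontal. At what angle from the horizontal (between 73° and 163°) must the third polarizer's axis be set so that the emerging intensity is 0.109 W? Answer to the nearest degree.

θ ≈ 153°

I₁ = I₀ cos²(28° − 0°) = I₀ cos²(28°) = 0.7796 I₀.
I₂ = I₁ cos²(73° − 28°) = 0.7796 I₀ · cos²(45°) = 0.3898 I₀.
Target fraction: 0.109 / 9.29 W = 0.01173 of I₀.
Need I₃/I₀ = 0.01173, so cos²(θ − 73°) = 0.01173 / 0.3898 = 0.0301.
θ − 73° = arccos(√0.0301) = 80.0°, giving θ ≈ 73 + 80.0 = 153.0°.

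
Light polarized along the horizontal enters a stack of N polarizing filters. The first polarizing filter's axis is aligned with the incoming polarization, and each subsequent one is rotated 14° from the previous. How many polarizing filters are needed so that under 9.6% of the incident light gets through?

N = 40

First polarizer is aligned with the polarization: full transmission.
Each further stage multiplies by cos²(14°) = 0.9415.
After N polarizers: T = 0.9415^(N−1). Require T < 0.096 ⇒ N−1 > ln(0.096)/ln(0.9415) = 38.86, so N−1 ≥ 39 and N = 40.
Check: N=40 gives T = 0.09517 < 0.096; N=39 gives T = 0.1011.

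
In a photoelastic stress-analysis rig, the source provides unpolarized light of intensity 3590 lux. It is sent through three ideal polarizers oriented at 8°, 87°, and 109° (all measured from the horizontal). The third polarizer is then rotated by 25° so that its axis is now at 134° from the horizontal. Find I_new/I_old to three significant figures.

I_new/I_old ≈ 0.541

Before rotation:
Unpolarized light through the first polarizer → I₁ = ½ I₀, now polarized at 8°.
I₂ = I₁ cos²(87° − 8°) = 0.5 I₀ · cos²(79°) = 0.0182 I₀.
I₃ = I₂ cos²(109° − 87°) = 0.0182 I₀ · cos²(22°) = 0.01565 I₀.
After rotation:
Unpolarized light through the first polarizer → I₁ = ½ I₀, now polarized at 8°.
I₂ = I₁ cos²(87° − 8°) = 0.5 I₀ · cos²(79°) = 0.0182 I₀.
I₃ = I₂ cos²(134° − 87°) = 0.0182 I₀ · cos²(47°) = 0.008467 I₀.
Ratio = 0.008467 / 0.01565 = 0.541.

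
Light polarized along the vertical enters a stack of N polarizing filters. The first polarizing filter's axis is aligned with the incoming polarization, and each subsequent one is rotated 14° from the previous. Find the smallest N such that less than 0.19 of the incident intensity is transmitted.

N = 29

First polarizer is aligned with the polarization: full transmission.
Each further stage multiplies by cos²(14°) = 0.9415.
After N polarizers: T = 0.9415^(N−1). Require T < 0.19 ⇒ N−1 > ln(0.19)/ln(0.9415) = 27.54, so N−1 ≥ 28 and N = 29.
Check: N=29 gives T = 0.1848 < 0.19; N=28 gives T = 0.1963.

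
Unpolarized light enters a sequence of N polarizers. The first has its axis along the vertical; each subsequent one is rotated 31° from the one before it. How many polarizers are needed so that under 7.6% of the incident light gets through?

First polarizer halves the unpolarized light: factor 1/2.
Each further stage multiplies by cos²(31°) = 0.7347.
After N polarizers: T = 0.5·0.7347^(N−1). Require T < 0.076 ⇒ N−1 > ln(0.076/0.5)/ln(0.7347) = 6.11, so N−1 ≥ 7 and N = 8.
Check: N=8 gives T = 0.05779 < 0.076; N=7 gives T = 0.07866.

N = 8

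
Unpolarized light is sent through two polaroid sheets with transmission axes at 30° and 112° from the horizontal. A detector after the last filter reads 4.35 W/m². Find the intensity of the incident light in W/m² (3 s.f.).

I₀ ≈ 449 W/m²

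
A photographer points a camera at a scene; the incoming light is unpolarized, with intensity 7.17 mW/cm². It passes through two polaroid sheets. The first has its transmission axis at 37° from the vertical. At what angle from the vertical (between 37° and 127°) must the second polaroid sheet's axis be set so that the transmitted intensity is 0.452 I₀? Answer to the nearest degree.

Unpolarized light through the first polarizer → I₁ = ½ I₀, now polarized at 37°.
Need I₂/I₀ = 0.452, so cos²(θ − 37°) = 0.452 / 0.5 = 0.904.
θ − 37° = arccos(√0.904) = 18.0°, giving θ ≈ 37 + 18.0 = 55.0°.

θ ≈ 55°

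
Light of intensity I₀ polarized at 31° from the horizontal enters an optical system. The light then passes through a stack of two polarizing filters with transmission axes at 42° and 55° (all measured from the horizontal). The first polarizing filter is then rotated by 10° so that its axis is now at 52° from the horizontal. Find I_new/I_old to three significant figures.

I_new/I_old ≈ 0.950

Before rotation:
By Malus's law, I₁ = I₀ cos²(42° − 31°) = I₀ cos²(11°) = 0.9636 I₀.
I₂ = I₁ cos²(55° − 42°) = 0.9636 I₀ · cos²(13°) = 0.9148 I₀.
After rotation:
I₁ = I₀ cos²(52° − 31°) = I₀ cos²(21°) = 0.8716 I₀.
I₂ = I₁ cos²(55° − 52°) = 0.8716 I₀ · cos²(3°) = 0.8692 I₀.
Ratio = 0.8692 / 0.9148 = 0.9501.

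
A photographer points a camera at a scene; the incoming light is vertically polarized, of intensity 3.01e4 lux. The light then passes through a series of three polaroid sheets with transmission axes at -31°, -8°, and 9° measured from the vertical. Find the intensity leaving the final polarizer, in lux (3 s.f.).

By Malus's law, I₁ = 3.01e4 lux · cos²(31°) = 2.212e+04 lux.
I₂ = I₁ · cos²(23°) = 2.212e+04 · 0.8473 = 1.874e+04 lux.
I₃ = I₂ · cos²(17°) = 1.874e+04 · 0.9145 = 1.714e+04 lux.

I ≈ 1.71e4 lux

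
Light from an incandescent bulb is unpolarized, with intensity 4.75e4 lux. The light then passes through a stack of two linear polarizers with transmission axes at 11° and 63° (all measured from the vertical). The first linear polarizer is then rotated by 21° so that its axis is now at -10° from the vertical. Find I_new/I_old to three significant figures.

I_new/I_old ≈ 0.226

Before rotation:
Unpolarized light through the first polarizer → I₁ = ½ I₀, now polarized at 11°.
I₂ = I₁ cos²(63° − 11°) = 0.5 I₀ · cos²(52°) = 0.1895 I₀.
After rotation:
Unpolarized light through the first polarizer → I₁ = ½ I₀, now polarized at -10°.
I₂ = I₁ cos²(63° + 10°) = 0.5 I₀ · cos²(73°) = 0.04274 I₀.
Ratio = 0.04274 / 0.1895 = 0.2255.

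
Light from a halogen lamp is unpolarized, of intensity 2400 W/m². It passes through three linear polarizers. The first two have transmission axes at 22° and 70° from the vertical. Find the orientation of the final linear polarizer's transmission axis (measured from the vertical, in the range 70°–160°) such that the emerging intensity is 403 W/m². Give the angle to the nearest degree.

Unpolarized light through the first polarizer → I₁ = ½ I₀, now polarized at 22°.
I₂ = I₁ cos²(70° − 22°) = 0.5 I₀ · cos²(48°) = 0.2239 I₀.
Target fraction: 403 / 2400 W/m² = 0.1679 of I₀.
Need I₃/I₀ = 0.1679, so cos²(θ − 70°) = 0.1679 / 0.2239 = 0.7501.
θ − 70° = arccos(√0.7501) = 30.0°, giving θ ≈ 70 + 30.0 = 100.0°.

θ ≈ 100°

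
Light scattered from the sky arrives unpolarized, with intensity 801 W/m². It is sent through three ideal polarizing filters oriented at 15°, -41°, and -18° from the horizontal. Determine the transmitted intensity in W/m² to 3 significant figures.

I ≈ 106 W/m²

Unpolarized light through the first polarizer → I₁ = 801 W/m²/2 = 400.5 W/m², polarized at 15°.
I₂ = I₁ · cos²(56°) = 400.5 · 0.3127 = 125.2 W/m².
I₃ = I₂ · cos²(23°) = 125.2 · 0.8473 = 106.1 W/m².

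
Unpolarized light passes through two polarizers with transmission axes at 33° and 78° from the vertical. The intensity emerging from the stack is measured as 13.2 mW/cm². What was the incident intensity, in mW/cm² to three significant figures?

Unpolarized light through the first polarizer → I₁ = ½ I₀, now polarized at 33°.
I₂ = I₁ cos²(78° − 33°) = 0.5 I₀ · cos²(45°) = 0.25 I₀.
So 13.2 mW/cm² = 0.25 I₀, giving I₀ = 13.2/0.25 = 52.8 mW/cm².

I₀ ≈ 52.8 mW/cm²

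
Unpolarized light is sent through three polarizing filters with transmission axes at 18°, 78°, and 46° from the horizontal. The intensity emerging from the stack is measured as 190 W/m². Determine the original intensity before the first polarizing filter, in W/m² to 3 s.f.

Unpolarized light through the first polarizer → I₁ = ½ I₀, now polarized at 18°.
I₂ = I₁ cos²(78° − 18°) = 0.5 I₀ · cos²(60°) = 0.125 I₀.
I₃ = I₂ cos²(46° − 78°) = 0.125 I₀ · cos²(32°) = 0.0899 I₀.
So 190 W/m² = 0.0899 I₀, giving I₀ = 190/0.0899 = 2114 W/m².

I₀ ≈ 2110 W/m²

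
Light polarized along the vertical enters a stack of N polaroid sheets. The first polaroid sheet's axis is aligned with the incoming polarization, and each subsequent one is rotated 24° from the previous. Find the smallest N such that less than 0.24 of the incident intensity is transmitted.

First polarizer is aligned with the polarization: full transmission.
Each further stage multiplies by cos²(24°) = 0.8346.
After N polarizers: T = 0.8346^(N−1). Require T < 0.24 ⇒ N−1 > ln(0.24)/ln(0.8346) = 7.89, so N−1 ≥ 8 and N = 9.
Check: N=9 gives T = 0.2353 < 0.24; N=8 gives T = 0.282.

N = 9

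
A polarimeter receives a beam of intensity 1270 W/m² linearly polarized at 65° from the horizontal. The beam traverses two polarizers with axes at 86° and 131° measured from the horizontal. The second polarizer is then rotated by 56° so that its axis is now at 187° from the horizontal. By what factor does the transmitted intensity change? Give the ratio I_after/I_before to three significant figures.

Before rotation:
I₁ = I₀ cos²(86° − 65°) = I₀ cos²(21°) = 0.8716 I₀.
I₂ = I₁ cos²(131° − 86°) = 0.8716 I₀ · cos²(45°) = 0.4358 I₀.
After rotation:
I₁ = I₀ cos²(86° − 65°) = I₀ cos²(21°) = 0.8716 I₀.
Angle between axes 1 and 2: 79°. I₂ = 0.8716 I₀ · cos²(79°) = 0.03173 I₀.
Ratio = 0.03173 / 0.4358 = 0.07282.

I_new/I_old ≈ 0.0728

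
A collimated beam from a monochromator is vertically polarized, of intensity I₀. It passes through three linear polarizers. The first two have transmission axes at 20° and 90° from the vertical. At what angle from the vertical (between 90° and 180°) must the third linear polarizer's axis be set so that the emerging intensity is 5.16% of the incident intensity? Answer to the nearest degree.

θ ≈ 135°

By Malus's law, I₁ = I₀ cos²(20° − 0°) = I₀ cos²(20°) = 0.883 I₀.
I₂ = I₁ cos²(90° − 20°) = 0.883 I₀ · cos²(70°) = 0.1033 I₀.
Need I₃/I₀ = 0.0516, so cos²(θ − 90°) = 0.0516 / 0.1033 = 0.4995.
θ − 90° = arccos(√0.4995) = 45.0°, giving θ ≈ 90 + 45.0 = 135.0°.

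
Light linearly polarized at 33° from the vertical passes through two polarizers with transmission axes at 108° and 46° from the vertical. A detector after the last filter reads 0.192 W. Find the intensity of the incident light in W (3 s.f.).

I₁ = I₀ cos²(108° − 33°) = I₀ cos²(75°) = 0.06699 I₀.
I₂ = I₁ cos²(46° − 108°) = 0.06699 I₀ · cos²(62°) = 0.01476 I₀.
So 0.192 W = 0.01476 I₀, giving I₀ = 0.192/0.01476 = 13 W.

I₀ ≈ 13.0 W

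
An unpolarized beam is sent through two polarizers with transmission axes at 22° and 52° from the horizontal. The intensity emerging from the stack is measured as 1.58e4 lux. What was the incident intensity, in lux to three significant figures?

I₀ ≈ 4.21e4 lux

Unpolarized light through the first polarizer → I₁ = ½ I₀, now polarized at 22°.
I₂ = I₁ cos²(52° − 22°) = 0.5 I₀ · cos²(30°) = 0.375 I₀.
So 1.58e4 lux = 0.375 I₀, giving I₀ = 1.58e4/0.375 = 4.213e+04 lux.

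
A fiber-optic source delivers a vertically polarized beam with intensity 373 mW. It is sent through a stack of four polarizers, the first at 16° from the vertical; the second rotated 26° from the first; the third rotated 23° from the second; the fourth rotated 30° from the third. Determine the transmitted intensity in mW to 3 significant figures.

I ≈ 177 mW

By Malus's law, I₁ = 373 mW · cos²(16°) = 344.7 mW.
I₂ = I₁ · cos²(26°) = 344.7 · 0.8078 = 278.4 mW.
I₃ = I₂ · cos²(23°) = 278.4 · 0.8473 = 235.9 mW.
I₄ = I₃ · cos²(30°) = 235.9 · 0.75 = 176.9 mW.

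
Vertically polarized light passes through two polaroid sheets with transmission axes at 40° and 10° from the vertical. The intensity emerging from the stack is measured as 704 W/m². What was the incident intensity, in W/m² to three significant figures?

I₀ ≈ 1600 W/m²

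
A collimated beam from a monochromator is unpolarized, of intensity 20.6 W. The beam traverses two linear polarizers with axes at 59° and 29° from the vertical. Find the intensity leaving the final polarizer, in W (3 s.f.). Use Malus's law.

Unpolarized light through the first polarizer → I₁ = 20.6 W/2 = 10.3 W, polarized at 59°.
I₂ = I₁ · cos²(30°) = 10.3 · 0.75 = 7.725 W.

I ≈ 7.73 W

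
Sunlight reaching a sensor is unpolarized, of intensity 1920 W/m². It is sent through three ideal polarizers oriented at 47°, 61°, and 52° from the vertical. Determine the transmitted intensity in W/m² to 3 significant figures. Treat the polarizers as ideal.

I ≈ 882 W/m²

Unpolarized light through the first polarizer → I₁ = 1920 W/m²/2 = 960 W/m², polarized at 47°.
I₂ = I₁ · cos²(14°) = 960 · 0.9415 = 903.8 W/m².
I₃ = I₂ · cos²(9°) = 903.8 · 0.9755 = 881.7 W/m².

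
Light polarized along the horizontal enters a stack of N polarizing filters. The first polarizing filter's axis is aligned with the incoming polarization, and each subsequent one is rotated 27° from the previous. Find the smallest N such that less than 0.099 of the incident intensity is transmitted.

N = 12

First polarizer is aligned with the polarization: full transmission.
Each further stage multiplies by cos²(27°) = 0.7939.
After N polarizers: T = 0.7939^(N−1). Require T < 0.099 ⇒ N−1 > ln(0.099)/ln(0.7939) = 10.02, so N−1 ≥ 11 and N = 12.
Check: N=12 gives T = 0.07895 < 0.099; N=11 gives T = 0.09945.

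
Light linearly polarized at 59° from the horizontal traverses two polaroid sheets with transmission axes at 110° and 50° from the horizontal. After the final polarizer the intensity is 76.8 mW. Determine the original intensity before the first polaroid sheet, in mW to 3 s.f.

By Malus's law, I₁ = I₀ cos²(110° − 59°) = I₀ cos²(51°) = 0.396 I₀.
I₂ = I₁ cos²(50° − 110°) = 0.396 I₀ · cos²(60°) = 0.09901 I₀.
So 76.8 mW = 0.09901 I₀, giving I₀ = 76.8/0.09901 = 775.7 mW.

I₀ ≈ 776 mW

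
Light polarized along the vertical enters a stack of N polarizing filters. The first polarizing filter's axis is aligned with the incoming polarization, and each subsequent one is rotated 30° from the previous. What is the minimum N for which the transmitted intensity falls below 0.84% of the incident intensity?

First polarizer is aligned with the polarization: full transmission.
Each further stage multiplies by cos²(30°) = 0.75.
After N polarizers: T = 0.75^(N−1). Require T < 0.0084 ⇒ N−1 > ln(0.0084)/ln(0.75) = 16.61, so N−1 ≥ 17 and N = 18.
Check: N=18 gives T = 0.007517 < 0.0084; N=17 gives T = 0.01002.

N = 18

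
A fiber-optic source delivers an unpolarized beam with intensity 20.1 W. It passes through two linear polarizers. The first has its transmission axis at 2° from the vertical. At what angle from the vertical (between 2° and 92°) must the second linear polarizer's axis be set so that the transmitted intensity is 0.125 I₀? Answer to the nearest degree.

θ ≈ 62°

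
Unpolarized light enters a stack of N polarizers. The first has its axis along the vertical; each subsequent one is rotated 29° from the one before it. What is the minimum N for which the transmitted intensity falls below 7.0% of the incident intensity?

First polarizer halves the unpolarized light: factor 1/2.
Each further stage multiplies by cos²(29°) = 0.765.
After N polarizers: T = 0.5·0.765^(N−1). Require T < 0.070 ⇒ N−1 > ln(0.070/0.5)/ln(0.765) = 7.34, so N−1 ≥ 8 and N = 9.
Check: N=9 gives T = 0.05862 < 0.070; N=8 gives T = 0.07664.

N = 9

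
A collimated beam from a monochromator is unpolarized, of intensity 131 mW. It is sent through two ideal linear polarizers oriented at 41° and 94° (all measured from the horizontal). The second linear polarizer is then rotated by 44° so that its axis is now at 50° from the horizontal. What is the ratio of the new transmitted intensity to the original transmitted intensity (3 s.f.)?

Before rotation:
Unpolarized light through the first polarizer → I₁ = ½ I₀, now polarized at 41°.
I₂ = I₁ cos²(94° − 41°) = 0.5 I₀ · cos²(53°) = 0.1811 I₀.
After rotation:
Unpolarized light through the first polarizer → I₁ = ½ I₀, now polarized at 41°.
I₂ = I₁ cos²(50° − 41°) = 0.5 I₀ · cos²(9°) = 0.4878 I₀.
Ratio = 0.4878 / 0.1811 = 2.693.

I_new/I_old ≈ 2.69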